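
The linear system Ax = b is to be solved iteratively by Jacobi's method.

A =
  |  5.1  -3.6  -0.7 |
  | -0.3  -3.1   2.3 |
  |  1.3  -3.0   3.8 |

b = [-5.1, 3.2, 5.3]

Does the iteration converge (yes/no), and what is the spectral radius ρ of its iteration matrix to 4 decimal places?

Split A = D + L + U, D = diag(5.1, -3.1, 3.8).
Jacobi: T = -D⁻¹(L+U), T[2,0] = -(1.3)/(3.8) = -0.3421; T[2,2] = 0.
  T[0,:] = [+0.0000, +0.7059, +0.1373]
  T[1,:] = [-0.0968, +0.0000, +0.7419]
  T[2,:] = [-0.3421, +0.7895, +0.0000]
moduli |λ_i(T)| = 0.8352, 0.4765, 0.4765.
spectral radius ρ = 0.8352; 0.8352 < 1 ⇒ converges.

yes, ρ = 0.8352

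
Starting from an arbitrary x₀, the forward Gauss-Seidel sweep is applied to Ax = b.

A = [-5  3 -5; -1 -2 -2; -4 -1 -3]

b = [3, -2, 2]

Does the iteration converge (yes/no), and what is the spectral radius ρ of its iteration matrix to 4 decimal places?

no, ρ = 1.6770

Write A = D+L+U with D = diag(-5, -2, -3).
GS T = -(D+L)⁻¹U: row 0 first, T[0,2] = -(-5)/(-5) = -1.0000; later rows by forward substitution.
  T[0,:] = [+0.0000, +0.6000, -1.0000]
  T[1,:] = [+0.0000, -0.3000, -0.5000]
  T[2,:] = [+0.0000, -0.7000, +1.5000]
|eigenvalues of T|: 1.6770, 0.4770, 0.0000.
ρ = 1.6770; 1.6770 > 1, so it fails to converge.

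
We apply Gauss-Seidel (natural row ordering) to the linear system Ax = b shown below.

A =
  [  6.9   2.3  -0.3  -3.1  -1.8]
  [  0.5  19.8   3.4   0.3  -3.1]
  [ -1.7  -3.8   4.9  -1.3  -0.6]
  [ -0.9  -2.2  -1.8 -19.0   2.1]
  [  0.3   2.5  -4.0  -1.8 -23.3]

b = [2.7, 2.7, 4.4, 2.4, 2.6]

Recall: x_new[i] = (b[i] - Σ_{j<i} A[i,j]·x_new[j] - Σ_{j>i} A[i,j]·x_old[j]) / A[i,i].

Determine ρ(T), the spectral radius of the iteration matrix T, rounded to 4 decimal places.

0.2840

Let D = diag(6.9, 19.8, 4.9, -19, -23.3); L, U the strict triangles.
GS T = -(D+L)⁻¹U: row 0 first, T[0,4] = -(-1.8)/(6.9) = +0.2609; later rows by forward substitution.
  T[0,:] = [+0.0000, -0.3333, +0.0435, +0.4493, +0.2609]
  T[1,:] = [+0.0000, +0.0084, -0.1728, -0.0265, +0.1500]
  T[2,:] = [+0.0000, -0.1091, -0.1189, +0.4006, +0.3293]
  T[3,:] = [+0.0000, +0.0252, +0.0292, -0.0562, +0.0496]
  T[4,:] = [+0.0000, +0.0134, +0.0002, -0.0615, -0.0409]
|roots of det(T-λI)|: 0.2840, 0.0606, 0.0606, 0.0207, 0.0000.
ρ(T) = max|λ| = 0.2840; 0.2840 < 1: convergent.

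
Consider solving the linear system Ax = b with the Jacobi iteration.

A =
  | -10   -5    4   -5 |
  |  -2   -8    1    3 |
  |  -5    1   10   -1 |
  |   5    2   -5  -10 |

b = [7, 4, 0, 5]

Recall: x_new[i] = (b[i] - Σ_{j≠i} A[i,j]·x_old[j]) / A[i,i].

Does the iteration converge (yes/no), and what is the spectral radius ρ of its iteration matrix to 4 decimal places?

yes, ρ = 0.5485

Write A = D+L+U with D = diag(-10, -8, 10, -10).
Jacobi: T = -D⁻¹(L+U), T[2,0] = -(-5)/(10) = +0.5000; T[2,2] = 0.
  T[0,:] = [+0.0000  -0.5000  +0.4000  -0.5000]
  T[1,:] = [-0.2500  +0.0000  +0.1250  +0.3750]
  T[2,:] = [+0.5000  -0.1000  +0.0000  +0.1000]
  T[3,:] = [+0.5000  +0.2000  -0.5000  +0.0000]
|eigenvalues of T|: 0.5485, 0.3722, 0.3722, 0.2944.
spectral radius ρ = 0.5485; 0.5485 < 1: convergent.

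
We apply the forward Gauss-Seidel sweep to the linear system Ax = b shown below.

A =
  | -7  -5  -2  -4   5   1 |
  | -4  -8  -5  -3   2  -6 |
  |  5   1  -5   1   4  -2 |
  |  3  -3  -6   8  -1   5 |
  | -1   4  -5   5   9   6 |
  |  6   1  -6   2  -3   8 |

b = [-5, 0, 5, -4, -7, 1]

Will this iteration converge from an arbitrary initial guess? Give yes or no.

no

Let D = diag(-7, -8, -5, 8, 9, 8); L, U the strict triangles.
GS T = -(D+L)⁻¹U: row 0 first, T[0,2] = -(-2)/(-7) = -0.2857; later rows by forward substitution.
  T[0,:] = [+0.0000, -0.7143, -0.2857, -0.5714, +0.7143, +0.1429]
  T[1,:] = [+0.0000, +0.3571, -0.4821, -0.0893, -0.1071, -0.8214]
  T[2,:] = [+0.0000, -0.6429, -0.3821, -0.3893, +1.4929, -0.4214]
  T[3,:] = [+0.0000, -0.0804, -0.3603, -0.1112, +0.9366, -1.3027]
  T[4,:] = [+0.0000, -0.5506, +0.1704, -0.1783, +0.4360, +0.2039]
  T[5,:] = [+0.0000, -0.1775, +0.1419, +0.1087, +0.5267, +0.0816]
moduli |λ_i(T)| = 1.4035, 0.6002, 0.6002, 0.3293, 0.0335, 0.0000.
ρ(T) = max|λ| = 1.4035; 1.4035 > 1: divergent.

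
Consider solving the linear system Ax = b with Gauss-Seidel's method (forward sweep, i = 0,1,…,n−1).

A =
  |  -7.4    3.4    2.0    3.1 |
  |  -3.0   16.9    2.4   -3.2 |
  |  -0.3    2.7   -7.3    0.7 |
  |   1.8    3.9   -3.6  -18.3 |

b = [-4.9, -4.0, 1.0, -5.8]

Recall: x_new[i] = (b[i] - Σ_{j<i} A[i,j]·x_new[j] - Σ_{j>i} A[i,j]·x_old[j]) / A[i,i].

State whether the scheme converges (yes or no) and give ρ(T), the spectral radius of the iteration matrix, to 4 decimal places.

yes, ρ = 0.1840

Write A = D+L+U with D = diag(-7.4, 16.9, -7.3, -18.3).
T_GS = -(D+L)⁻¹U: row 0 first, T[0,2] = -(2)/(-7.4) = +0.2703; later rows by forward substitution.
  T[0,:] = [+0.0000, +0.4595, +0.2703, +0.4189]
  T[1,:] = [+0.0000, +0.0816, -0.0940, +0.2637]
  T[2,:] = [+0.0000, +0.0113, -0.0459, +0.1762]
  T[3,:] = [+0.0000, +0.0604, +0.0156, +0.0627]
|roots of det(T-λI)|: 0.1840, 0.1148, 0.0291, 0.0000.
ρ = 0.1840; 0.1840 < 1 ⇒ converges.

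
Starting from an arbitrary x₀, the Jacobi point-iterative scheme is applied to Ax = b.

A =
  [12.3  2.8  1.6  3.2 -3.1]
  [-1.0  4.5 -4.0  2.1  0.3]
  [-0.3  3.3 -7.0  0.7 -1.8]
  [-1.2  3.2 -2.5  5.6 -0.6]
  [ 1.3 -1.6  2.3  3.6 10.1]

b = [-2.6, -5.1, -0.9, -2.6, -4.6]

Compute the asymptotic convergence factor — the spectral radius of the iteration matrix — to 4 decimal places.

0.8580

A = D + L + U where D = diag(12.3, 4.5, -7, 5.6, 10.1).
Jacobi: T = -D⁻¹(L+U), T[0,2] = -(1.6)/(12.3) = -0.1301; T[0,0] = 0.
  T[0,:] = [+0.0000  -0.2276  -0.1301  -0.2602  +0.2520]
  T[1,:] = [+0.2222  +0.0000  +0.8889  -0.4667  -0.0667]
  T[2,:] = [-0.0429  +0.4714  +0.0000  +0.1000  -0.2571]
  T[3,:] = [+0.2143  -0.5714  +0.4464  +0.0000  +0.1071]
  T[4,:] = [-0.1287  +0.1584  -0.2277  -0.3564  +0.0000]
|λ(T)| sorted: 0.8580, 0.6445, 0.1930, 0.1219, 0.1014.
ρ(T) = max|λ| = 0.8580; 0.8580 < 1: convergent.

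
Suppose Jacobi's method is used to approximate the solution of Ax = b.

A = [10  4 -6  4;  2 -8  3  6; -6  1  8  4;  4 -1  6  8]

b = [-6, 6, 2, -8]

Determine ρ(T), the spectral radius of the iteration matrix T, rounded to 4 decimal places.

Write A = D+L+U with D = diag(10, -8, 8, 8).
Jacobi: T = -D⁻¹(L+U), T[1,2] = -(3)/(-8) = +0.3750; T[1,1] = 0.
  T[0,:] = [+0.0000  -0.4000  +0.6000  -0.4000]
  T[1,:] = [+0.2500  +0.0000  +0.3750  +0.7500]
  T[2,:] = [+0.7500  -0.1250  +0.0000  -0.5000]
  T[3,:] = [-0.5000  +0.1250  -0.7500  +0.0000]
|eigenvalues of T|: 1.1929, 0.8012, 0.3706, 0.3706.
spectral radius ρ = 1.1929; 1.1929 > 1 ⇒ diverges.

1.1929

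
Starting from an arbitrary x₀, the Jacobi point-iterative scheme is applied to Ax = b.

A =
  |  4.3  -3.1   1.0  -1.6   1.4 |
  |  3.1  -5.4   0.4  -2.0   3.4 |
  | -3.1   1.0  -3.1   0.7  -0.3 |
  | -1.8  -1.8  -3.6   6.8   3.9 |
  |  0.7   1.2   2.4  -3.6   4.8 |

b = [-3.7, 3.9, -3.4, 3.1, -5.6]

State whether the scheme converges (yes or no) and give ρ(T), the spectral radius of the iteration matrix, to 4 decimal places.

no, ρ = 1.2126

Split A = D + L + U, D = diag(4.3, -5.4, -3.1, 6.8, 4.8).
Jacobi T = -D⁻¹(L+U): T[2,1] = -(1)/(-3.1) = +0.3226; T[2,2] = 0.
  T[0,:] = [+0.0000 +0.7209 -0.2326 +0.3721 -0.3256]
  T[1,:] = [+0.5741 +0.0000 +0.0741 -0.3704 +0.6296]
  T[2,:] = [-1.0000 +0.3226 +0.0000 +0.2258 -0.0968]
  T[3,:] = [+0.2647 +0.2647 +0.5294 +0.0000 -0.5735]
  T[4,:] = [-0.1458 -0.2500 -0.5000 +0.7500 +0.0000]
|eigenvalues of T|: 1.2126, 0.8772, 0.8772, 0.7443, 0.2692.
ρ = 1.2126; 1.2126 > 1, so it fails to converge.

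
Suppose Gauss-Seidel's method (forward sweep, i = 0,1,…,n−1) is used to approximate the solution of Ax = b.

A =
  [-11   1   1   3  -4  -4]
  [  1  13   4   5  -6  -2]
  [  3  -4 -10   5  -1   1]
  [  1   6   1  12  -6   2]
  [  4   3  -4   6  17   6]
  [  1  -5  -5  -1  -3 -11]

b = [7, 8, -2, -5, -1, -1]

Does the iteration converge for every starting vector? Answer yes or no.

A = D + L + U where D = diag(-11, 13, -10, 12, 17, -11).
GS T = -(D+L)⁻¹U: row 0 first, T[0,1] = -(1)/(-11) = +0.0909; later rows by forward substitution.
  T[0,:] = [+0.0000  +0.0909  +0.0909  +0.2727  -0.3636  -0.3636]
  T[1,:] = [+0.0000  -0.0070  -0.3147  -0.4056  +0.4895  +0.1818]
  T[2,:] = [+0.0000  +0.0301  +0.1531  +0.7441  -0.4049  -0.0818]
  T[3,:] = [+0.0000  -0.0066  +0.1370  +0.1181  +0.3193  -0.2205]
  T[4,:] = [+0.0000  -0.0108  +0.0218  +0.1408  -0.2088  -0.2409]
  T[5,:] = [+0.0000  +0.0013  +0.0633  -0.1782  -0.0436  +0.0072]
|λ(T)| sorted: 0.5018, 0.3346, 0.3346, 0.1440, 0.0277, 0.0000.
ρ(T) = max|λ| = 0.5018; 0.5018 < 1 ⇒ converges.

yes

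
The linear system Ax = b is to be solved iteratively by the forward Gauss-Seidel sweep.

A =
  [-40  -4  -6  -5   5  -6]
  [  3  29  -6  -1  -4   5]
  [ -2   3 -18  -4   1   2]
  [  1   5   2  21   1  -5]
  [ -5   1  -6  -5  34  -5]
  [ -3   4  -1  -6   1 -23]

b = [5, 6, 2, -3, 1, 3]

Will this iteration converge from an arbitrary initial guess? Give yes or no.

yes

Let D = diag(-40, 29, -18, 21, 34, -23); L, U the strict triangles.
GS T = -(D+L)⁻¹U: row 0 first, T[0,1] = -(-4)/(-40) = -0.1000; later rows by forward substitution.
  T[0,:] = [+0.0000, -0.1000, -0.1500, -0.1250, +0.1250, -0.1500]
  T[1,:] = [+0.0000, +0.0103, +0.2224, +0.0474, +0.1250, -0.1569]
  T[2,:] = [+0.0000, +0.0128, +0.0537, -0.2004, +0.0625, +0.1016]
  T[3,:] = [+0.0000, +0.0011, -0.0509, +0.0138, -0.0893, +0.2729]
  T[4,:] = [+0.0000, -0.0126, -0.0266, -0.0531, +0.0126, +0.1877]
  T[5,:] = [+0.0000, +0.0135, +0.0680, +0.0274, +0.0266, -0.0752]
|λ(T)| sorted: 0.2276, 0.1339, 0.1339, 0.0369, 0.0279, 0.0000.
ρ(T) = max|λ| = 0.2276; 0.2276 < 1 ⇒ converges.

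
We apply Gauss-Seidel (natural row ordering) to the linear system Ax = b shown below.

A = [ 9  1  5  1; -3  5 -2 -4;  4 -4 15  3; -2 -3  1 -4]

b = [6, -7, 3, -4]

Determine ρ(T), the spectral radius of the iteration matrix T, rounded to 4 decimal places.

0.6321

Let D = diag(9, 5, 15, -4); L, U the strict triangles.
T_GS = -(D+L)⁻¹U: row 0 first, T[0,1] = -(1)/(9) = -0.1111; later rows by forward substitution.
  T[0,:] = [+0.0000  -0.1111  -0.5556  -0.1111]
  T[1,:] = [+0.0000  -0.0667  +0.0667  +0.7333]
  T[2,:] = [+0.0000  +0.0119  +0.1659  +0.0252]
  T[3,:] = [+0.0000  +0.1085  +0.2693  -0.4881]
|eigenvalues of T|: 0.6321, 0.2096, 0.0335, 0.0000.
ρ(T) = max|λ| = 0.6321; 0.6321 < 1 ⇒ converges.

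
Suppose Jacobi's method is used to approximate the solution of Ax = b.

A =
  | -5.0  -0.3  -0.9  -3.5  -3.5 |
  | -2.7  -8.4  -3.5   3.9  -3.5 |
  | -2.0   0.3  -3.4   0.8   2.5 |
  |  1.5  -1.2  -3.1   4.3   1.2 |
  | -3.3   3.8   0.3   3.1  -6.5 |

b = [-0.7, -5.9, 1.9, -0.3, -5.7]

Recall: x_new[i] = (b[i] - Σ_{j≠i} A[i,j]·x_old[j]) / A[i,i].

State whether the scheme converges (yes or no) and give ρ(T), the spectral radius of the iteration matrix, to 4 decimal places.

Write A = D+L+U with D = diag(-5, -8.4, -3.4, 4.3, -6.5).
T_J = -D⁻¹(L+U): T[4,3] = -(3.1)/(-6.5) = +0.4769; T[4,4] = 0.
  T[0,:] = [+0.0000, -0.0600, -0.1800, -0.7000, -0.7000]
  T[1,:] = [-0.3214, +0.0000, -0.4167, +0.4643, -0.4167]
  T[2,:] = [-0.5882, +0.0882, +0.0000, +0.2353, +0.7353]
  T[3,:] = [-0.3488, +0.2791, +0.7209, +0.0000, -0.2791]
  T[4,:] = [-0.5077, +0.5846, +0.0462, +0.4769, +0.0000]
|roots of det(T-λI)|: 1.2103, 0.6812, 0.6812, 0.6149, 0.6149.
ρ(T) = max|λ| = 1.2103; 1.2103 > 1, so it fails to converge.

no, ρ = 1.2103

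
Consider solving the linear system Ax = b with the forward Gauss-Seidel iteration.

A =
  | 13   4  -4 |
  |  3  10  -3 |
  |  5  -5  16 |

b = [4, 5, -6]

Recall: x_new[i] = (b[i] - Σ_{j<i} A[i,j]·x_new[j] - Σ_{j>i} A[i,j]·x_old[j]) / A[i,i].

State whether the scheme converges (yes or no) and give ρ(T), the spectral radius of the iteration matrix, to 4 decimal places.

A = D + L + U where D = diag(13, 10, 16).
GS T = -(D+L)⁻¹U: row 0 first, T[0,1] = -(4)/(13) = -0.3077; later rows by forward substitution.
  T[0,:] = [+0.0000  -0.3077  +0.3077]
  T[1,:] = [+0.0000  +0.0923  +0.2077]
  T[2,:] = [+0.0000  +0.1250  -0.0312]
|roots of det(T-λI)|: 0.2031, 0.1420, 0.0000.
ρ = 0.2031; 0.2031 < 1: convergent.

yes, ρ = 0.2031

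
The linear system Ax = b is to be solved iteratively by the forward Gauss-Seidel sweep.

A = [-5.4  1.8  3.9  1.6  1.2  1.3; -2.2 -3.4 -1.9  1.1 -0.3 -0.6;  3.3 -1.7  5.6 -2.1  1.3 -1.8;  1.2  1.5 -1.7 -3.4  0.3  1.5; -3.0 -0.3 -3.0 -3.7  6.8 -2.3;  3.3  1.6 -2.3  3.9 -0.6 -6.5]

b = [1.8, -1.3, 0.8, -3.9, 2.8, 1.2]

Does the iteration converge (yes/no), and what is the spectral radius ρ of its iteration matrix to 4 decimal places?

Diagonal D = diag(-5.4, -3.4, 5.6, -3.4, 6.8, -6.5); L, U strict lower/upper.
T_GS = -(D+L)⁻¹U: row 0 first, T[0,4] = -(1.2)/(-5.4) = +0.2222; later rows by forward substitution.
  T[0,:] = [+0.0000 +0.3333 +0.7222 +0.2963 +0.2222 +0.2407]
  T[1,:] = [+0.0000 -0.2157 -1.0261 +0.1318 -0.2320 -0.3322]
  T[2,:] = [+0.0000 -0.2619 -0.7371 +0.2404 -0.4335 +0.0787]
  T[3,:] = [+0.0000 +0.1534 +0.1707 +0.0425 +0.2811 +0.3402]
  T[4,:] = [+0.0000 +0.1055 +0.0411 +0.2657 +0.0495 +0.6496]
  T[5,:] = [+0.0000 +0.2911 +0.4736 +0.0988 +0.3732 +0.1568]
eigenvalue magnitudes: 1.1722, 0.6374, 0.1658, 0.1658, 0.0515, 0.0000.
ρ(T) = max|λ| = 1.1722; 1.1722 > 1, so it fails to converge.

no, ρ = 1.1722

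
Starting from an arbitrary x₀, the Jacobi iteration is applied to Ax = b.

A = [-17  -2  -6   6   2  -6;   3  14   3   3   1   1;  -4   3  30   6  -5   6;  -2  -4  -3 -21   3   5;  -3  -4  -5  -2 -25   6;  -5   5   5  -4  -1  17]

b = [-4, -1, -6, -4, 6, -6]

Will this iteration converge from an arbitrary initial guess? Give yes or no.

Split A = D + L + U, D = diag(-17, 14, 30, -21, -25, 17).
Jacobi: T = -D⁻¹(L+U), T[0,5] = -(-6)/(-17) = -0.3529; T[0,0] = 0.
  T[0,:] = [+0.0000, -0.1176, -0.3529, +0.3529, +0.1176, -0.3529]
  T[1,:] = [-0.2143, +0.0000, -0.2143, -0.2143, -0.0714, -0.0714]
  T[2,:] = [+0.1333, -0.1000, +0.0000, -0.2000, +0.1667, -0.2000]
  T[3,:] = [-0.0952, -0.1905, -0.1429, +0.0000, +0.1429, +0.2381]
  T[4,:] = [-0.1200, -0.1600, -0.2000, -0.0800, +0.0000, +0.2400]
  T[5,:] = [+0.2941, -0.2941, -0.2941, +0.2353, +0.0588, +0.0000]
eigenvalue magnitudes: 0.5447, 0.4302, 0.4302, 0.2779, 0.0705, 0.0434.
ρ(T) = max|λ| = 0.5447; 0.5447 < 1, so it converges for any x₀.

yes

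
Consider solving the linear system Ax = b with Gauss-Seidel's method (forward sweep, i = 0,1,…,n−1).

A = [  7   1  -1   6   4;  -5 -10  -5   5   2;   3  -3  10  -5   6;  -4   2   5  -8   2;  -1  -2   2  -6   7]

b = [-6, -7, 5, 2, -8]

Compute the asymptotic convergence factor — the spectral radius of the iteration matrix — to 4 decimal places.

1.6179

A = D + L + U where D = diag(7, -10, 10, -8, 7).
GS T = -(D+L)⁻¹U: row 0 first, T[0,1] = -(1)/(7) = -0.1429; later rows by forward substitution.
  T[0,:] = [+0.0000, -0.1429, +0.1429, -0.8571, -0.5714]
  T[1,:] = [+0.0000, +0.0714, -0.5714, +0.9286, +0.4857]
  T[2,:] = [+0.0000, +0.0643, -0.2143, +1.0357, -0.2829]
  T[3,:] = [+0.0000, +0.1295, -0.3482, +1.3080, +0.4804]
  T[4,:] = [+0.0000, +0.0926, -0.3801, +0.9681, +0.5497]
|roots of det(T-λI)|: 1.6179, 0.2906, 0.2067, 0.0131, 0.0000.
ρ(T) = max|λ| = 1.6179; 1.6179 > 1: divergent.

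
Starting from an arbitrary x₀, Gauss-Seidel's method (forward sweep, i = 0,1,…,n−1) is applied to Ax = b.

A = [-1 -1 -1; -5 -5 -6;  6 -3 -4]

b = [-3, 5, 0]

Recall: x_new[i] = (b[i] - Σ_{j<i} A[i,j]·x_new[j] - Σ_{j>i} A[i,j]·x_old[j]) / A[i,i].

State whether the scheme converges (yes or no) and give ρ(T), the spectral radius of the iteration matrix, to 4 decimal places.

A = D + L + U where D = diag(-1, -5, -4).
T_GS = -(D+L)⁻¹U: row 0 first, T[0,2] = -(-1)/(-1) = -1.0000; later rows by forward substitution.
  T[0,:] = [+0.0000, -1.0000, -1.0000]
  T[1,:] = [+0.0000, +1.0000, -0.2000]
  T[2,:] = [+0.0000, -2.2500, -1.3500]
moduli |λ_i(T)| = 1.5280, 1.1780, 0.0000.
ρ = 1.5280; 1.5280 > 1, so it fails to converge.

no, ρ = 1.5280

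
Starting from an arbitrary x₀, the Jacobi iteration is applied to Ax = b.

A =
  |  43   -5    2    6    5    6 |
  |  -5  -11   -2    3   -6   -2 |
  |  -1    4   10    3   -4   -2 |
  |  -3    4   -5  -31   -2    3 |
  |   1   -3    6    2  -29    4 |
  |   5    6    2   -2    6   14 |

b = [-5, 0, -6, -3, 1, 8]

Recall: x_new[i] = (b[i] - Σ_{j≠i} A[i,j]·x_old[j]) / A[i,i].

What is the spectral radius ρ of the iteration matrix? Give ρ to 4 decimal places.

Diagonal D = diag(43, -11, 10, -31, -29, 14); L, U strict lower/upper.
T_J = -D⁻¹(L+U): T[1,0] = -(-5)/(-11) = -0.4545; T[1,1] = 0.
  T[0,:] = [+0.0000  +0.1163  -0.0465  -0.1395  -0.1163  -0.1395]
  T[1,:] = [-0.4545  +0.0000  -0.1818  +0.2727  -0.5455  -0.1818]
  T[2,:] = [+0.1000  -0.4000  +0.0000  -0.3000  +0.4000  +0.2000]
  T[3,:] = [-0.0968  +0.1290  -0.1613  +0.0000  -0.0645  +0.0968]
  T[4,:] = [+0.0345  -0.1034  +0.2069  +0.0690  +0.0000  +0.1379]
  T[5,:] = [-0.3571  -0.4286  -0.1429  +0.1429  -0.4286  +0.0000]
moduli |λ_i(T)| = 0.5878, 0.3973, 0.2627, 0.2627, 0.1723, 0.1723.
ρ(T) = max|λ| = 0.5878; 0.5878 < 1: convergent.

0.5878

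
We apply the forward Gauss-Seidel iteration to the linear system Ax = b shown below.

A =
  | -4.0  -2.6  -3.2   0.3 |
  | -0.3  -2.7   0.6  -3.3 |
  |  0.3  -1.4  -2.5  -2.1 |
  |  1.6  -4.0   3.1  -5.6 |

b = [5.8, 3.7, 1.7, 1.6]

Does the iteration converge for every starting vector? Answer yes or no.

no

Write A = D+L+U with D = diag(-4, -2.7, -2.5, -5.6).
T_GS = -(D+L)⁻¹U: row 0 first, T[0,2] = -(-3.2)/(-4) = -0.8000; later rows by forward substitution.
  T[0,:] = [+0.0000, -0.6500, -0.8000, +0.0750]
  T[1,:] = [+0.0000, +0.0722, +0.3111, -1.2306]
  T[2,:] = [+0.0000, -0.1184, -0.2702, -0.1419]
  T[3,:] = [+0.0000, -0.3029, -0.6004, +0.8219]
eigenvalue magnitudes: 1.1665, 0.4808, 0.0618, 0.0000.
ρ = 1.1665; 1.1665 > 1: divergent.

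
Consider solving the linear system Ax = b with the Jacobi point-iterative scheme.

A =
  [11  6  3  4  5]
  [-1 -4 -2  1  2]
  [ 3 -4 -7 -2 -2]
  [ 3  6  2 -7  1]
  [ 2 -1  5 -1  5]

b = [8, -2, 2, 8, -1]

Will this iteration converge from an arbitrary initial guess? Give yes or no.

Split A = D + L + U, D = diag(11, -4, -7, -7, 5).
T_J = -D⁻¹(L+U): T[2,3] = -(-2)/(-7) = -0.2857; T[2,2] = 0.
  T[0,:] = [+0.0000 -0.5455 -0.2727 -0.3636 -0.4545]
  T[1,:] = [-0.2500 +0.0000 -0.5000 +0.2500 +0.5000]
  T[2,:] = [+0.4286 -0.5714 +0.0000 -0.2857 -0.2857]
  T[3,:] = [+0.4286 +0.8571 +0.2857 +0.0000 +0.1429]
  T[4,:] = [-0.4000 +0.2000 -1.0000 +0.2000 +0.0000]
moduli |λ_i(T)| = 1.3236, 0.5608, 0.5608, 0.3529, 0.3529.
spectral radius ρ = 1.3236; 1.3236 > 1, so it fails to converge.

no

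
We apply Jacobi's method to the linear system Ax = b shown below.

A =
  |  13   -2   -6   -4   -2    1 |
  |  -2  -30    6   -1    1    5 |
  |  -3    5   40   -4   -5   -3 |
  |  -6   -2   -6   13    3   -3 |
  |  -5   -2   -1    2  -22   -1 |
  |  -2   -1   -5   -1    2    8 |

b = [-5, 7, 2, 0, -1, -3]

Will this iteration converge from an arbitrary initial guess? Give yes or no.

yes

Diagonal D = diag(13, -30, 40, 13, -22, 8); L, U strict lower/upper.
Jacobi: T = -D⁻¹(L+U), T[4,5] = -(-1)/(-22) = -0.0455; T[4,4] = 0.
  T[0,:] = [+0.0000 +0.1538 +0.4615 +0.3077 +0.1538 -0.0769]
  T[1,:] = [-0.0667 +0.0000 +0.2000 -0.0333 +0.0333 +0.1667]
  T[2,:] = [+0.0750 -0.1250 +0.0000 +0.1000 +0.1250 +0.0750]
  T[3,:] = [+0.4615 +0.1538 +0.4615 +0.0000 -0.2308 +0.2308]
  T[4,:] = [-0.2273 -0.0909 -0.0455 +0.0909 +0.0000 -0.0455]
  T[5,:] = [+0.2500 +0.1250 +0.6250 +0.1250 -0.2500 +0.0000]
eigenvalue magnitudes: 0.6296, 0.3826, 0.2598, 0.2598, 0.1559, 0.1559.
ρ = 0.6296; 0.6296 < 1: convergent.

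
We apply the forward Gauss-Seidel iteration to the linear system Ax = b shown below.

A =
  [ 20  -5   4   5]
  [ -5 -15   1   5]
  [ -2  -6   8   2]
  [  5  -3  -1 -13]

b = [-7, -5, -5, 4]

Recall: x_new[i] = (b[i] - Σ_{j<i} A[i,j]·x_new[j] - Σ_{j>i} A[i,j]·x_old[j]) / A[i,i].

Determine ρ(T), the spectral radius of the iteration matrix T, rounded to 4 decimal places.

Split A = D + L + U, D = diag(20, -15, 8, -13).
GS T = -(D+L)⁻¹U: row 0 first, T[0,1] = -(-5)/(20) = +0.2500; later rows by forward substitution.
  T[0,:] = [+0.0000  +0.2500  -0.2000  -0.2500]
  T[1,:] = [+0.0000  -0.0833  +0.1333  +0.4167]
  T[2,:] = [+0.0000  +0.0000  +0.0500  +0.0000]
  T[3,:] = [+0.0000  +0.1154  -0.1115  -0.1923]
eigenvalue magnitudes: 0.3638, 0.0881, 0.0500, 0.0000.
ρ(T) = max|λ| = 0.3638; 0.3638 < 1, so it converges for any x₀.

0.3638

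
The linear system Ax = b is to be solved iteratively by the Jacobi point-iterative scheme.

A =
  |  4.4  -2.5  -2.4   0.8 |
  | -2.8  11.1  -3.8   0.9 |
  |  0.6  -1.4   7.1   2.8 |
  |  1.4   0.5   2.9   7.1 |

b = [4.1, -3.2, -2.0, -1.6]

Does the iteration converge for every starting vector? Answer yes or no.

A = D + L + U where D = diag(4.4, 11.1, 7.1, 7.1).
Jacobi T = -D⁻¹(L+U): T[0,3] = -(0.8)/(4.4) = -0.1818; T[0,0] = 0.
  T[0,:] = [+0.0000  +0.5682  +0.5455  -0.1818]
  T[1,:] = [+0.2523  +0.0000  +0.3423  -0.0811]
  T[2,:] = [-0.0845  +0.1972  +0.0000  -0.3944]
  T[3,:] = [-0.1972  -0.0704  -0.4085  +0.0000]
|roots of det(T-λI)|: 0.6862, 0.4064, 0.3125, 0.0326.
ρ = 0.6862; 0.6862 < 1: convergent.

yes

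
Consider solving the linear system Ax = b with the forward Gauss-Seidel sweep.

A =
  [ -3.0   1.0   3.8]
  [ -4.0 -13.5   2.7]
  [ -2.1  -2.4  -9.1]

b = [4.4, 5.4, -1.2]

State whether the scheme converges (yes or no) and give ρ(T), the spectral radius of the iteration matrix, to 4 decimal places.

Diagonal D = diag(-3, -13.5, -9.1); L, U strict lower/upper.
Gauss-Seidel: T = -(D+L)⁻¹U, row 0 first, T[0,2] = -(3.8)/(-3) = +1.2667; later rows by forward substitution.
  T[0,:] = [+0.0000, +0.3333, +1.2667]
  T[1,:] = [+0.0000, -0.0988, -0.1753]
  T[2,:] = [+0.0000, -0.0509, -0.2461]
eigenvalue magnitudes: 0.2922, 0.0527, 0.0000.
ρ = 0.2922; 0.2922 < 1 ⇒ converges.

yes, ρ = 0.2922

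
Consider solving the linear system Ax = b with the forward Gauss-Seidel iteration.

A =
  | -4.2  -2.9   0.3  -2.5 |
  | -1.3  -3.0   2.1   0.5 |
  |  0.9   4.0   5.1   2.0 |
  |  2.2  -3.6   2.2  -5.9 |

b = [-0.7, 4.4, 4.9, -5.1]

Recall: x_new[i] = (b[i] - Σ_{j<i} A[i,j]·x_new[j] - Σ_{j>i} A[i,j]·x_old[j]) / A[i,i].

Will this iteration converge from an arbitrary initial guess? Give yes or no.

Diagonal D = diag(-4.2, -3, 5.1, -5.9); L, U strict lower/upper.
Gauss-Seidel: T = -(D+L)⁻¹U, row 0 first, T[0,2] = -(0.3)/(-4.2) = +0.0714; later rows by forward substitution.
  T[0,:] = [+0.0000  -0.6905  +0.0714  -0.5952]
  T[1,:] = [+0.0000  +0.2992  +0.6690  +0.4246]
  T[2,:] = [+0.0000  -0.1128  -0.5373  -0.6201]
  T[3,:] = [+0.0000  -0.4821  -0.5820  -0.7123]
|λ(T)| sorted: 0.9475, 0.2746, 0.2717, 0.0000.
spectral radius ρ = 0.9475; 0.9475 < 1 ⇒ converges.

yes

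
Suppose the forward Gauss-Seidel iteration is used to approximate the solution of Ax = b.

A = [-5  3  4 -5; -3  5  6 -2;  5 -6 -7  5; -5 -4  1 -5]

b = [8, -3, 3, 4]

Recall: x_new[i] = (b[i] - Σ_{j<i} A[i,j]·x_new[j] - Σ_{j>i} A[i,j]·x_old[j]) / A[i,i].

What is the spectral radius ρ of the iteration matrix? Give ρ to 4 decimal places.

1.5360

A = D + L + U where D = diag(-5, 5, -7, -5).
GS T = -(D+L)⁻¹U: row 0 first, T[0,1] = -(3)/(-5) = +0.6000; later rows by forward substitution.
  T[0,:] = [+0.0000 +0.6000 +0.8000 -1.0000]
  T[1,:] = [+0.0000 +0.3600 -0.7200 -0.2000]
  T[2,:] = [+0.0000 +0.1200 +1.1886 +0.1714]
  T[3,:] = [+0.0000 -0.8640 +0.0137 +1.1943]
|λ(T)| sorted: 1.5360, 0.7747, 0.4322, 0.0000.
ρ = 1.5360; 1.5360 > 1, so it fails to converge.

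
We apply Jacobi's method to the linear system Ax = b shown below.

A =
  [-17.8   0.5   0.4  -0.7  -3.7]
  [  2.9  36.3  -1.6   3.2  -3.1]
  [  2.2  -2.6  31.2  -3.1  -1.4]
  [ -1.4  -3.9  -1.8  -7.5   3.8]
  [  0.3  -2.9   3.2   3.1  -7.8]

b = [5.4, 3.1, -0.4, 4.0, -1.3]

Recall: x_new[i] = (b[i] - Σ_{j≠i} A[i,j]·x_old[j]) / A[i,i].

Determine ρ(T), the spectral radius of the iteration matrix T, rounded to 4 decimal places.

Write A = D+L+U with D = diag(-17.8, 36.3, 31.2, -7.5, -7.8).
T_J = -D⁻¹(L+U): T[1,4] = -(-3.1)/(36.3) = +0.0854; T[1,1] = 0.
  T[0,:] = [+0.0000 +0.0281 +0.0225 -0.0393 -0.2079]
  T[1,:] = [-0.0799 +0.0000 +0.0441 -0.0882 +0.0854]
  T[2,:] = [-0.0705 +0.0833 +0.0000 +0.0994 +0.0449]
  T[3,:] = [-0.1867 -0.5200 -0.2400 +0.0000 +0.5067]
  T[4,:] = [+0.0385 -0.3718 +0.4103 +0.3974 +0.0000]
|eigenvalues of T|: 0.4676, 0.2960, 0.2960, 0.2244, 0.1396.
ρ(T) = max|λ| = 0.4676; 0.4676 < 1 ⇒ converges.

0.4676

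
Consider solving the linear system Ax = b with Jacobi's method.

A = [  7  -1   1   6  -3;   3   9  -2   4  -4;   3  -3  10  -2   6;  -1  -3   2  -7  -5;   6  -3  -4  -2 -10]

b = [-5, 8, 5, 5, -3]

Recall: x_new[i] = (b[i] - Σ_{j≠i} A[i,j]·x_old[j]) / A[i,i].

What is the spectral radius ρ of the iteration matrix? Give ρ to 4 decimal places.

A = D + L + U where D = diag(7, 9, 10, -7, -10).
Jacobi: T = -D⁻¹(L+U), T[1,2] = -(-2)/(9) = +0.2222; T[1,1] = 0.
  T[0,:] = [+0.0000 +0.1429 -0.1429 -0.8571 +0.4286]
  T[1,:] = [-0.3333 +0.0000 +0.2222 -0.4444 +0.4444]
  T[2,:] = [-0.3000 +0.3000 +0.0000 +0.2000 -0.6000]
  T[3,:] = [-0.1429 -0.4286 +0.2857 +0.0000 -0.7143]
  T[4,:] = [+0.6000 -0.3000 -0.4000 -0.2000 +0.0000]
|eigenvalues of T|: 1.2170, 0.7342, 0.3628, 0.3628, 0.1982.
ρ = 1.2170; 1.2170 > 1: divergent.

1.2170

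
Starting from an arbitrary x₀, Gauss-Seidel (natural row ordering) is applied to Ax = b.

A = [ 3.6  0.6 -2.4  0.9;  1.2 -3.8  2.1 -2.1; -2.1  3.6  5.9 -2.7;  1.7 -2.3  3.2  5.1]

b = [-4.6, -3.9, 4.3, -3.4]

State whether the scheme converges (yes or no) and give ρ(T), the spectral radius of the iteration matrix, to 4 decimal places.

Diagonal D = diag(3.6, -3.8, 5.9, 5.1); L, U strict lower/upper.
T_GS = -(D+L)⁻¹U: row 0 first, T[0,3] = -(0.9)/(3.6) = -0.2500; later rows by forward substitution.
  T[0,:] = [+0.0000, -0.1667, +0.6667, -0.2500]
  T[1,:] = [+0.0000, -0.0526, +0.7632, -0.6316]
  T[2,:] = [+0.0000, -0.0272, -0.2284, +0.7540]
  T[3,:] = [+0.0000, +0.0489, +0.2652, -0.6746]
|λ(T)| sorted: 0.8766, 0.1721, 0.0931, 0.0000.
spectral radius ρ = 0.8766; 0.8766 < 1 ⇒ converges.

yes, ρ = 0.8766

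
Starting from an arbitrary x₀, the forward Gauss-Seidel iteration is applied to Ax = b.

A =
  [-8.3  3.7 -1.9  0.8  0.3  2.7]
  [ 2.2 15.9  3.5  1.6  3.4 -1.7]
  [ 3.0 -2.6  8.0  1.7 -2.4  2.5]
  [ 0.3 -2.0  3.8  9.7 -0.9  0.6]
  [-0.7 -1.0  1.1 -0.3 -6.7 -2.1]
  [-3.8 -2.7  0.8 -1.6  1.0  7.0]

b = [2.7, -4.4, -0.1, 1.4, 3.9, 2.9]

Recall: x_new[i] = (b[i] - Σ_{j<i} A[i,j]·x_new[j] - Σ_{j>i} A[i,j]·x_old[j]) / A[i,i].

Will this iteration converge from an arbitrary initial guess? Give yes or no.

Diagonal D = diag(-8.3, 15.9, 8, 9.7, -6.7, 7); L, U strict lower/upper.
GS T = -(D+L)⁻¹U: row 0 first, T[0,5] = -(2.7)/(-8.3) = +0.3253; later rows by forward substitution.
  T[0,:] = [+0.0000, +0.4458, -0.2289, +0.0964, +0.0361, +0.3253]
  T[1,:] = [+0.0000, -0.0617, -0.1885, -0.1140, -0.2188, +0.0619]
  T[2,:] = [+0.0000, -0.1872, +0.0246, -0.2857, +0.2153, -0.4144]
  T[3,:] = [+0.0000, +0.0468, -0.0414, +0.0854, -0.0378, +0.1032]
  T[4,:] = [+0.0000, -0.0702, +0.0579, -0.0438, +0.0659, -0.4293]
  T[5,:] = [+0.0000, +0.2603, -0.2175, +0.0668, -0.1075, +0.3327]
|roots of det(T-λI)|: 0.7700, 0.2047, 0.2047, 0.1671, 0.0610, 0.0000.
ρ = 0.7700; 0.7700 < 1, so it converges for any x₀.

yes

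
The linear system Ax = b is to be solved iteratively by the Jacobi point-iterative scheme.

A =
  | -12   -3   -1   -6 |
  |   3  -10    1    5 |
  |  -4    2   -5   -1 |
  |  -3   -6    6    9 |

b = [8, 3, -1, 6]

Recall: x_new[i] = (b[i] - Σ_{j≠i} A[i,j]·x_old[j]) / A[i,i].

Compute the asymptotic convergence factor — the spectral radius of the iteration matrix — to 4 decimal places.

0.9461

Let D = diag(-12, -10, -5, 9); L, U the strict triangles.
Jacobi T = -D⁻¹(L+U): T[0,3] = -(-6)/(-12) = -0.5000; T[0,0] = 0.
  T[0,:] = [+0.0000 -0.2500 -0.0833 -0.5000]
  T[1,:] = [+0.3000 +0.0000 +0.1000 +0.5000]
  T[2,:] = [-0.8000 +0.4000 +0.0000 -0.2000]
  T[3,:] = [+0.3333 +0.6667 -0.6667 +0.0000]
eigenvalue magnitudes: 0.9461, 0.7577, 0.7577, 0.0113.
spectral radius ρ = 0.9461; 0.9461 < 1, so it converges for any x₀.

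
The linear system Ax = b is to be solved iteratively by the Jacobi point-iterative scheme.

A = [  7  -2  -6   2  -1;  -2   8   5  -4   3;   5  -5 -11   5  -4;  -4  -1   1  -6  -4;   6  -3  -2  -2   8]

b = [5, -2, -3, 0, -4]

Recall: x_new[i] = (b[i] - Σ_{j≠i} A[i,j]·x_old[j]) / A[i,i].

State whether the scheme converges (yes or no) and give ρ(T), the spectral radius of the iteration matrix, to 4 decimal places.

Write A = D+L+U with D = diag(7, 8, -11, -6, 8).
T_J = -D⁻¹(L+U): T[4,3] = -(-2)/(8) = +0.2500; T[4,4] = 0.
  T[0,:] = [+0.0000, +0.2857, +0.8571, -0.2857, +0.1429]
  T[1,:] = [+0.2500, +0.0000, -0.6250, +0.5000, -0.3750]
  T[2,:] = [+0.4545, -0.4545, +0.0000, +0.4545, -0.3636]
  T[3,:] = [-0.6667, -0.1667, +0.1667, +0.0000, -0.6667]
  T[4,:] = [-0.7500, +0.3750, +0.2500, +0.2500, +0.0000]
|eigenvalues of T|: 1.1683, 0.7759, 0.7759, 0.7563, 0.3235.
spectral radius ρ = 1.1683; 1.1683 > 1: divergent.

no, ρ = 1.1683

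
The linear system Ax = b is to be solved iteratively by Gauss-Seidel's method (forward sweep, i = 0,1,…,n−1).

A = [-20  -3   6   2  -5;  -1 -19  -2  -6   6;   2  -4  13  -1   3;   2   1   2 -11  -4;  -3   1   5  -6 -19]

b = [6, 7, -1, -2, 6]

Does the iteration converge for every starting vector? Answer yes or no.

yes

A = D + L + U where D = diag(-20, -19, 13, -11, -19).
T_GS = -(D+L)⁻¹U: row 0 first, T[0,3] = -(2)/(-20) = +0.1000; later rows by forward substitution.
  T[0,:] = [+0.0000, -0.1500, +0.3000, +0.1000, -0.2500]
  T[1,:] = [+0.0000, +0.0079, -0.1211, -0.3211, +0.3289]
  T[2,:] = [+0.0000, +0.0255, -0.0834, -0.0372, -0.0911]
  T[3,:] = [+0.0000, -0.0219, +0.0284, -0.0178, -0.3957]
  T[4,:] = [+0.0000, +0.0377, -0.0846, -0.0369, +0.1578]
|roots of det(T-λI)|: 0.3025, 0.1317, 0.1317, 0.0133, 0.0000.
ρ = 0.3025; 0.3025 < 1: convergent.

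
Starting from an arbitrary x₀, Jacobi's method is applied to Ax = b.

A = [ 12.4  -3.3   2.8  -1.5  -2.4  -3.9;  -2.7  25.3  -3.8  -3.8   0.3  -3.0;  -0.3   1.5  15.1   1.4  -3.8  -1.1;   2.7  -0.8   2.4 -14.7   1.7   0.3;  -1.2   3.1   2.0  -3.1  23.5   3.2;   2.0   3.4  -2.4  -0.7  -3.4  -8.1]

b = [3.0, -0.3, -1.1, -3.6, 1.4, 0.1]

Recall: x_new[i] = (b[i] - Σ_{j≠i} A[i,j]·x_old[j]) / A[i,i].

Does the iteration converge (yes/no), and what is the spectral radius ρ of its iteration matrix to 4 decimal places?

Let D = diag(12.4, 25.3, 15.1, -14.7, 23.5, -8.1); L, U the strict triangles.
Jacobi T = -D⁻¹(L+U): T[5,2] = -(-2.4)/(-8.1) = -0.2963; T[5,5] = 0.
  T[0,:] = [+0.0000 +0.2661 -0.2258 +0.1210 +0.1935 +0.3145]
  T[1,:] = [+0.1067 +0.0000 +0.1502 +0.1502 -0.0119 +0.1186]
  T[2,:] = [+0.0199 -0.0993 +0.0000 -0.0927 +0.2517 +0.0728]
  T[3,:] = [+0.1837 -0.0544 +0.1633 +0.0000 +0.1156 +0.0204]
  T[4,:] = [+0.0511 -0.1319 -0.0851 +0.1319 +0.0000 -0.1362]
  T[5,:] = [+0.2469 +0.4198 -0.2963 -0.0864 -0.4198 +0.0000]
|λ(T)| sorted: 0.5073, 0.3987, 0.2845, 0.2845, 0.2004, 0.0977.
spectral radius ρ = 0.5073; 0.5073 < 1, so it converges for any x₀.

yes, ρ = 0.5073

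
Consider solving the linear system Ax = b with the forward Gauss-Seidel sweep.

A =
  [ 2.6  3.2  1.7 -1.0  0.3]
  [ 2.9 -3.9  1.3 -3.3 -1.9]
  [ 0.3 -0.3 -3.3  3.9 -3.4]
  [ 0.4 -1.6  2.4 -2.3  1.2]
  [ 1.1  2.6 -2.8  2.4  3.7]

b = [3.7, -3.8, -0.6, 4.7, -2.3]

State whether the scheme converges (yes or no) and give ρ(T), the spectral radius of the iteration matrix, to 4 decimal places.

Let D = diag(2.6, -3.9, -3.3, -2.3, 3.7); L, U the strict triangles.
GS T = -(D+L)⁻¹U: row 0 first, T[0,2] = -(1.7)/(2.6) = -0.6538; later rows by forward substitution.
  T[0,:] = [+0.0000  -1.2308  -0.6538  +0.3846  -0.1154]
  T[1,:] = [+0.0000  -0.9152  -0.1529  -0.5602  -0.5730]
  T[2,:] = [+0.0000  -0.0287  -0.0455  +1.2677  -0.9887]
  T[3,:] = [+0.0000  +0.3927  -0.0549  +1.7794  -0.1314]
  T[4,:] = [+0.0000  +0.7326  +0.3029  +0.0844  -0.2260]
|λ(T)| sorted: 1.6230, 0.8816, 0.8816, 0.0596, 0.0000.
ρ = 1.6230; 1.6230 > 1 ⇒ diverges.

no, ρ = 1.6230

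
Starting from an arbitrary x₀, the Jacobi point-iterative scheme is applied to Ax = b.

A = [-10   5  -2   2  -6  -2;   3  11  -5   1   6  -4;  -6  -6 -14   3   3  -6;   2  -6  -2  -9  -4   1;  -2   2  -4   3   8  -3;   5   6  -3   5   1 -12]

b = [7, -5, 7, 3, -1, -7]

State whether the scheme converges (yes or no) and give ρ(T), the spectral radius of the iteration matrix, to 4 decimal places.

Write A = D+L+U with D = diag(-10, 11, -14, -9, 8, -12).
T_J = -D⁻¹(L+U): T[5,0] = -(5)/(-12) = +0.4167; T[5,5] = 0.
  T[0,:] = [+0.0000  +0.5000  -0.2000  +0.2000  -0.6000  -0.2000]
  T[1,:] = [-0.2727  +0.0000  +0.4545  -0.0909  -0.5455  +0.3636]
  T[2,:] = [-0.4286  -0.4286  +0.0000  +0.2143  +0.2143  -0.4286]
  T[3,:] = [+0.2222  -0.6667  -0.2222  +0.0000  -0.4444  +0.1111]
  T[4,:] = [+0.2500  -0.2500  +0.5000  -0.3750  +0.0000  +0.3750]
  T[5,:] = [+0.4167  +0.5000  -0.2500  +0.4167  +0.0833  +0.0000]
|λ(T)| sorted: 1.1565, 0.6597, 0.6597, 0.6550, 0.3969, 0.3969.
spectral radius ρ = 1.1565; 1.1565 > 1 ⇒ diverges.

no, ρ = 1.1565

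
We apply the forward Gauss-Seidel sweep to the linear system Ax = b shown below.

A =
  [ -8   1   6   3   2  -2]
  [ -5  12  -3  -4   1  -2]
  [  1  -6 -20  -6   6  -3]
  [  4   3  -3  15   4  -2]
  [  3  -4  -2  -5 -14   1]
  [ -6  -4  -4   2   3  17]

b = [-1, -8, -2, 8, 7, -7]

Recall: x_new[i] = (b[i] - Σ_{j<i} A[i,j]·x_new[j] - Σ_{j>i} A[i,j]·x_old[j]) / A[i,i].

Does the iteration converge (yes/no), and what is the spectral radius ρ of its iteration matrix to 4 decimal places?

yes, ρ = 0.5463

Write A = D+L+U with D = diag(-8, 12, -20, 15, -14, 17).
GS T = -(D+L)⁻¹U: row 0 first, T[0,1] = -(1)/(-8) = +0.1250; later rows by forward substitution.
  T[0,:] = [+0.0000 +0.1250 +0.7500 +0.3750 +0.2500 -0.2500]
  T[1,:] = [+0.0000 +0.0521 +0.5625 +0.4896 +0.0208 +0.0625]
  T[2,:] = [+0.0000 -0.0094 -0.1313 -0.4281 +0.3063 -0.1813]
  T[3,:] = [+0.0000 -0.0456 -0.3387 -0.2835 -0.2762 +0.1512]
  T[4,:] = [+0.0000 +0.0295 +0.1397 +0.1029 +0.1025 -0.0281]
  T[5,:] = [+0.0000 +0.0543 +0.3814 +0.1620 +0.1796 -0.1290]
|λ(T)| sorted: 0.5463, 0.1825, 0.1295, 0.1295, 0.0377, 0.0000.
ρ(T) = max|λ| = 0.5463; 0.5463 < 1, so it converges for any x₀.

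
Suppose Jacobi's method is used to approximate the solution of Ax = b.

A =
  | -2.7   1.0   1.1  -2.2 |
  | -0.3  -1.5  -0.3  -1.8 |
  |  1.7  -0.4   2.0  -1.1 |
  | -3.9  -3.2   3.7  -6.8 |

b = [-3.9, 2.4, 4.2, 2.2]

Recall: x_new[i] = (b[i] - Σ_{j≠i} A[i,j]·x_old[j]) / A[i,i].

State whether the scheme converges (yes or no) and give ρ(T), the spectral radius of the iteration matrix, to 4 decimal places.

Split A = D + L + U, D = diag(-2.7, -1.5, 2, -6.8).
T_J = -D⁻¹(L+U): T[0,3] = -(-2.2)/(-2.7) = -0.8148; T[0,0] = 0.
  T[0,:] = [+0.0000 +0.3704 +0.4074 -0.8148]
  T[1,:] = [-0.2000 +0.0000 -0.2000 -1.2000]
  T[2,:] = [-0.8500 +0.2000 +0.0000 +0.5500]
  T[3,:] = [-0.5735 -0.4706 +0.5441 +0.0000]
moduli |λ_i(T)| = 1.2571, 1.0359, 0.6930, 0.6930.
ρ = 1.2571; 1.2571 > 1: divergent.

no, ρ = 1.2571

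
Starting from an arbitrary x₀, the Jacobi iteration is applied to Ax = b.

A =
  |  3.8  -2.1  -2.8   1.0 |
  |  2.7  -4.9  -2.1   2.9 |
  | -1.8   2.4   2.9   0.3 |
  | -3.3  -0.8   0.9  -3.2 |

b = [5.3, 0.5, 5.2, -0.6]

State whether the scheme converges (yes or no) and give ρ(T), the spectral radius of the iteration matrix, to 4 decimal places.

Let D = diag(3.8, -4.9, 2.9, -3.2); L, U the strict triangles.
Jacobi T = -D⁻¹(L+U): T[1,3] = -(2.9)/(-4.9) = +0.5918; T[1,1] = 0.
  T[0,:] = [+0.0000, +0.5526, +0.7368, -0.2632]
  T[1,:] = [+0.5510, +0.0000, -0.4286, +0.5918]
  T[2,:] = [+0.6207, -0.8276, +0.0000, -0.1034]
  T[3,:] = [-1.0312, -0.2500, +0.2812, +0.0000]
eigenvalue magnitudes: 1.4290, 0.8490, 0.5821, 0.5821.
ρ(T) = max|λ| = 1.4290; 1.4290 > 1 ⇒ diverges.

no, ρ = 1.4290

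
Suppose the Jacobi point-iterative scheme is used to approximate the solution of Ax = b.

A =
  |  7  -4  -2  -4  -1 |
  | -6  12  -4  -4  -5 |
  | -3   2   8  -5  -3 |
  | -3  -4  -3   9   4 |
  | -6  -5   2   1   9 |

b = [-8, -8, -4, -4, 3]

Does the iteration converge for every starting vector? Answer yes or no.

Let D = diag(7, 12, 8, 9, 9); L, U the strict triangles.
Jacobi: T = -D⁻¹(L+U), T[2,3] = -(-5)/(8) = +0.6250; T[2,2] = 0.
  T[0,:] = [+0.0000 +0.5714 +0.2857 +0.5714 +0.1429]
  T[1,:] = [+0.5000 +0.0000 +0.3333 +0.3333 +0.4167]
  T[2,:] = [+0.3750 -0.2500 +0.0000 +0.6250 +0.3750]
  T[3,:] = [+0.3333 +0.4444 +0.3333 +0.0000 -0.4444]
  T[4,:] = [+0.6667 +0.5556 -0.2222 -0.1111 +0.0000]
|eigenvalues of T|: 1.1989, 0.6805, 0.5931, 0.5931, 0.4363.
ρ = 1.1989; 1.1989 > 1 ⇒ diverges.

no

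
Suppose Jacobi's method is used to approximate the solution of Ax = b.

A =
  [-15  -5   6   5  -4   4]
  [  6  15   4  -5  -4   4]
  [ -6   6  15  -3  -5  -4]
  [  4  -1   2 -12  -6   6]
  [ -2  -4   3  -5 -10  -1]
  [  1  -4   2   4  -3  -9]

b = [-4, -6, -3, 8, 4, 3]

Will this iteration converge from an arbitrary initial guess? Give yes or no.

Split A = D + L + U, D = diag(-15, 15, 15, -12, -10, -9).
Jacobi: T = -D⁻¹(L+U), T[3,4] = -(-6)/(-12) = -0.5000; T[3,3] = 0.
  T[0,:] = [+0.0000, -0.3333, +0.4000, +0.3333, -0.2667, +0.2667]
  T[1,:] = [-0.4000, +0.0000, -0.2667, +0.3333, +0.2667, -0.2667]
  T[2,:] = [+0.4000, -0.4000, +0.0000, +0.2000, +0.3333, +0.2667]
  T[3,:] = [+0.3333, -0.0833, +0.1667, +0.0000, -0.5000, +0.5000]
  T[4,:] = [-0.2000, -0.4000, +0.3000, -0.5000, +0.0000, -0.1000]
  T[5,:] = [+0.1111, -0.4444, +0.2222, +0.4444, -0.3333, +0.0000]
moduli |λ_i(T)| = 1.1504, 0.6738, 0.6738, 0.5689, 0.2631, 0.2631.
ρ = 1.1504; 1.1504 > 1 ⇒ diverges.

no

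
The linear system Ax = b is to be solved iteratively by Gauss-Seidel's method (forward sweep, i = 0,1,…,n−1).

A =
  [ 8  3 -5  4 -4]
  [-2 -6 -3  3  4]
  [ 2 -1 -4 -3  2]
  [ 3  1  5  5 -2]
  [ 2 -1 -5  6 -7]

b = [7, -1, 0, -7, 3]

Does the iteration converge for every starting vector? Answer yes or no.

Let D = diag(8, -6, -4, 5, -7); L, U the strict triangles.
T_GS = -(D+L)⁻¹U: row 0 first, T[0,3] = -(4)/(8) = -0.5000; later rows by forward substitution.
  T[0,:] = [+0.0000  -0.3750  +0.6250  -0.5000  +0.5000]
  T[1,:] = [+0.0000  +0.1250  -0.7083  +0.6667  +0.5000]
  T[2,:] = [+0.0000  -0.2187  +0.4896  -1.1667  +0.6250]
  T[3,:] = [+0.0000  +0.4187  -0.7229  +1.3333  -0.6250]
  T[4,:] = [+0.0000  +0.3902  -0.6896  +1.7381  -0.9107]
|roots of det(T-λI)|: 1.6302, 0.3984, 0.3984, 0.0621, 0.0000.
spectral radius ρ = 1.6302; 1.6302 > 1: divergent.

no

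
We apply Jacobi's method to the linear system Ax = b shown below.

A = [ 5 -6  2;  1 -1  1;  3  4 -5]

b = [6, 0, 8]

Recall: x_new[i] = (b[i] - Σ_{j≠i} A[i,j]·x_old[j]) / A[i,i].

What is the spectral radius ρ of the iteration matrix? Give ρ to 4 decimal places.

1.4283

Let D = diag(5, -1, -5); L, U the strict triangles.
Jacobi T = -D⁻¹(L+U): T[2,1] = -(4)/(-5) = +0.8000; T[2,2] = 0.
  T[0,:] = [+0.0000  +1.2000  -0.4000]
  T[1,:] = [+1.0000  +0.0000  +1.0000]
  T[2,:] = [+0.6000  +0.8000  +0.0000]
|eigenvalues of T|: 1.4283, 1.1937, 0.2346.
ρ(T) = max|λ| = 1.4283; 1.4283 > 1, so it fails to converge.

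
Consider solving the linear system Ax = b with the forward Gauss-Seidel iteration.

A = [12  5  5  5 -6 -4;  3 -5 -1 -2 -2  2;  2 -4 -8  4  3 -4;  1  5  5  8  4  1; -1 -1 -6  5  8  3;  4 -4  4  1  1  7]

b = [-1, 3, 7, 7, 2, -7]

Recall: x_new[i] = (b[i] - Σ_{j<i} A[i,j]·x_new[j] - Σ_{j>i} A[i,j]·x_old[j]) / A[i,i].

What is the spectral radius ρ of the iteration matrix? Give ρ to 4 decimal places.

1.2708

Write A = D+L+U with D = diag(12, -5, -8, 8, 8, 7).
Gauss-Seidel: T = -(D+L)⁻¹U, row 0 first, T[0,1] = -(5)/(12) = -0.4167; later rows by forward substitution.
  T[0,:] = [+0.0000, -0.4167, -0.4167, -0.4167, +0.5000, +0.3333]
  T[1,:] = [+0.0000, -0.2500, -0.4500, -0.6500, -0.1000, +0.6000]
  T[2,:] = [+0.0000, +0.0208, +0.1208, +0.7208, +0.5500, -0.7167]
  T[3,:] = [+0.0000, +0.1953, +0.2578, +0.0078, -0.8438, -0.0938]
  T[4,:] = [+0.0000, -0.1898, -0.1788, +0.4024, +0.9898, -0.7372]
  T[5,:] = [+0.0000, +0.0825, -0.0994, -0.6038, -0.6780, +0.6806]
|roots of det(T-λI)|: 1.2708, 0.6972, 0.1865, 0.1644, 0.1644, 0.0000.
ρ(T) = max|λ| = 1.2708; 1.2708 > 1 ⇒ diverges.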